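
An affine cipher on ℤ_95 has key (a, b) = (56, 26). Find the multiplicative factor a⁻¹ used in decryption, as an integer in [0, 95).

Apply the Euclidean algorithm to 95 and 56:
95 = 1*56 + 39
56 = 1*39 + 17
39 = 2*17 + 5
17 = 3*5 + 2
5 = 2*2 + 1
2 = 2*1 + 0
gcd = 1, so the inverse exists. Back-substitute:
1 = 5 − 2·2
1 = −2·17 + 7·5
1 = 7·39 − 16·17
1 = −16·56 + 23·39
1 = 23·95 − 39·56
So 56·(-39) ≡ 1 (mod 95), and -39 ≡ 56 (mod 95).

56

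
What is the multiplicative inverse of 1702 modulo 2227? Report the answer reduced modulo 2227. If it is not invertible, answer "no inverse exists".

Run Euclid on (2227, 1702):
2227 = 1×1702 + 525
1702 = 3×525 + 127
525 = 4×127 + 17
127 = 7×17 + 8
17 = 2×8 + 1
8 = 8×1 + 0
Since gcd(1702, 2227) = 1, back-substitute to write 1 as a combination:
1 = 17 − 2·8
1 = −2·127 + 15·17
1 = 15·525 − 62·127
1 = −62·1702 + 201·525
1 = 201·2227 − 263·1702
So 1702·(-263) ≡ 1 (mod 2227), and -263 ≡ 1964 (mod 2227).

1964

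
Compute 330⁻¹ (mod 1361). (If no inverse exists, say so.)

Apply the Euclidean algorithm to 1361 and 330:
1361 = 4*330 + 41
330 = 8*41 + 2
41 = 20*2 + 1
2 = 2*1 + 0
gcd = 1, so the inverse exists. Back-substitute:
1 = 41 − 20·2
1 = −20·330 + 161·41
1 = 161·1361 − 664·330
So 330·(-664) ≡ 1 (mod 1361), and -664 ≡ 697 (mod 1361).

697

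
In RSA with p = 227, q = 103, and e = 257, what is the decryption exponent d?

18029

φ(n) = (p−1)(q−1) = 226·102 = 23052.
Need d with 257·d ≡ 1 (mod 23052). Apply the extended Euclidean algorithm:
23052 = 89×257 + 179
257 = 1×179 + 78
179 = 2×78 + 23
78 = 3×23 + 9
23 = 2×9 + 5
9 = 1×5 + 4
5 = 1×4 + 1
4 = 4×1 + 0
Back-substitute:
1 = 5 − 4
1 = −9 + 2·5
1 = 2·23 − 5·9
1 = −5·78 + 17·23
1 = 17·179 − 39·78
1 = −39·257 + 56·179
1 = 56·23052 − 5023·257
So 257·(-5023) ≡ 1 (mod 23052), hence d ≡ -5023 ≡ 18029 (mod 23052).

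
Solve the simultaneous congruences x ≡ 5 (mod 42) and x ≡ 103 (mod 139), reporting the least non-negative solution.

Write x = 5 + 42·k. Then 42·k ≡ 103 − 5 ≡ 98 (mod 139).
Need 42⁻¹ mod 139. Extended Euclid on (139, 42):
139 = 3×42 + 13
42 = 3×13 + 3
13 = 4×3 + 1
3 = 3×1 + 0
Back-substitute:
1 = 13 − 4·3
1 = −4·42 + 13·13
1 = 13·139 − 43·42
42⁻¹ ≡ 96 (mod 139), so k ≡ 96·98 ≡ 95 (mod 139).
x = 5 + 42·95 = 3995.

3995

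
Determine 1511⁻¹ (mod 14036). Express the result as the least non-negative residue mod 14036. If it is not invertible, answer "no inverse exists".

1895

Extended Euclidean algorithm:
14036 = 9·1511 + 437
1511 = 3·437 + 200
437 = 2·200 + 37
200 = 5·37 + 15
37 = 2·15 + 7
15 = 2·7 + 1
7 = 7·1 + 0
The gcd is 1. Working backward:
1 = 15 − 2·7
1 = −2·37 + 5·15
1 = 5·200 − 27·37
1 = −27·437 + 59·200
1 = 59·1511 − 204·437
1 = −204·14036 + 1895·1511
So 1511·1895 ≡ 1 (mod 14036).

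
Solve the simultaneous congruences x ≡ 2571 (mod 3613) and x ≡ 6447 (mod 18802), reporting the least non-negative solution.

Write x = 2571 + 3613·k. Then 3613·k ≡ 6447 − 2571 ≡ 3876 (mod 18802).
Need 3613⁻¹ mod 18802. Extended Euclid on (18802, 3613):
18802 = 5·3613 + 737
3613 = 4·737 + 665
737 = 1·665 + 72
665 = 9·72 + 17
72 = 4·17 + 4
17 = 4·4 + 1
4 = 4·1 + 0
Back-substitute:
1 = 17 − 4·4
1 = −4·72 + 17·17
1 = 17·665 − 157·72
1 = −157·737 + 174·665
1 = 174·3613 − 853·737
1 = −853·18802 + 4439·3613
3613⁻¹ ≡ 4439 (mod 18802), so k ≡ 4439·3876 ≡ 1734 (mod 18802).
x = 2571 + 3613·1734 = 6267513.

6267513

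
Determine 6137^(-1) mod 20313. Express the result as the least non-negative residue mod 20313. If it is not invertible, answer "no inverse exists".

2168

gcd(20313, 6137) by repeated division:
20313 = 3*6137 + 1902
6137 = 3*1902 + 431
1902 = 4*431 + 178
431 = 2*178 + 75
178 = 2*75 + 28
75 = 2*28 + 19
28 = 1*19 + 9
19 = 2*9 + 1
9 = 9*1 + 0
gcd = 1, so the inverse exists. Back-substitute:
1 = 19 − 2·9
1 = −2·28 + 3·19
1 = 3·75 − 8·28
1 = −8·178 + 19·75
1 = 19·431 − 46·178
1 = −46·1902 + 203·431
1 = 203·6137 − 655·1902
1 = −655·20313 + 2168·6137
So 6137·2168 ≡ 1 (mod 20313).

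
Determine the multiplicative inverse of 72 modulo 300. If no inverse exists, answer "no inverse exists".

Compute gcd(72, 300):
300 = 4×72 + 12
72 = 6×12 + 0
Since gcd = 12 > 1, 72 is not a unit mod 300.

no inverse exists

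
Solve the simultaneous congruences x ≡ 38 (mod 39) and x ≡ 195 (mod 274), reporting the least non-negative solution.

Write x = 38 + 39·k. Then 39·k ≡ 195 − 38 ≡ 157 (mod 274).
Need 39⁻¹ mod 274. Extended Euclid on (274, 39):
274 = 7*39 + 1
39 = 39*1 + 0
Back-substitute:
1 = 274 − 7·39
39⁻¹ ≡ 267 (mod 274), so k ≡ 267·157 ≡ 271 (mod 274).
x = 38 + 39·271 = 10607.

10607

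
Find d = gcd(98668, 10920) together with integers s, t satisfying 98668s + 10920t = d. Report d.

4

Apply Euclid's algorithm to 98668 and 10920:
98668 = 9·10920 + 388
10920 = 28·388 + 56
388 = 6·56 + 52
56 = 1·52 + 4
52 = 13·4 + 0
gcd(98668, 10920) = 4.
Express as a combination:
4 = 56 − 52
4 = −388 + 7·56
4 = 7·10920 − 197·388
4 = −197·98668 + 1780·10920
So 4 = (-197)·98668 + (1780)·10920.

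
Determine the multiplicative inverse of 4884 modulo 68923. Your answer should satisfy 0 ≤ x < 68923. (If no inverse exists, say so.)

Run Euclid on (68923, 4884):
68923 = 14×4884 + 547
4884 = 8×547 + 508
547 = 1×508 + 39
508 = 13×39 + 1
39 = 39×1 + 0
gcd = 1, so the inverse exists. Back-substitute:
1 = 508 − 13·39
1 = −13·547 + 14·508
1 = 14·4884 − 125·547
1 = −125·68923 + 1764·4884
So 4884·1764 ≡ 1 (mod 68923).

1764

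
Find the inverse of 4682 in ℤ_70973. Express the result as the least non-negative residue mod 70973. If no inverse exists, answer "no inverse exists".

Run Euclid on (70973, 4682):
70973 = 15*4682 + 743
4682 = 6*743 + 224
743 = 3*224 + 71
224 = 3*71 + 11
71 = 6*11 + 5
11 = 2*5 + 1
5 = 5*1 + 0
Since gcd(4682, 70973) = 1, back-substitute to write 1 as a combination:
1 = 11 − 2·5
1 = −2·71 + 13·11
1 = 13·224 − 41·71
1 = −41·743 + 136·224
1 = 136·4682 − 857·743
1 = −857·70973 + 12991·4682
So 4682·12991 ≡ 1 (mod 70973).

12991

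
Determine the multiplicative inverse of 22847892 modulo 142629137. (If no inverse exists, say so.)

gcd(142629137, 22847892) by repeated division:
142629137 = 6·22847892 + 5541785
22847892 = 4·5541785 + 680752
5541785 = 8·680752 + 95769
680752 = 7·95769 + 10369
95769 = 9·10369 + 2448
10369 = 4·2448 + 577
2448 = 4·577 + 140
577 = 4·140 + 17
140 = 8·17 + 4
17 = 4·4 + 1
4 = 4·1 + 0
gcd = 1, so the inverse exists. Back-substitute:
1 = 17 − 4·4
1 = −4·140 + 33·17
1 = 33·577 − 136·140
1 = −136·2448 + 577·577
1 = 577·10369 − 2444·2448
1 = −2444·95769 + 22573·10369
1 = 22573·680752 − 160455·95769
1 = −160455·5541785 + 1306213·680752
1 = 1306213·22847892 − 5385307·5541785
1 = −5385307·142629137 + 33618055·22847892
So 22847892·33618055 ≡ 1 (mod 142629137).

33618055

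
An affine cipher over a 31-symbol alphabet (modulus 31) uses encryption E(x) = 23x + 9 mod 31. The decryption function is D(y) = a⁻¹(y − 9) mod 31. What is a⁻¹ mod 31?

Extended Euclidean algorithm:
31 = 1·23 + 8
23 = 2·8 + 7
8 = 1·7 + 1
7 = 7·1 + 0
gcd = 1, so the inverse exists. Back-substitute:
1 = 8 − 7
1 = −23 + 3·8
1 = 3·31 − 4·23
Hence 23⁻¹ ≡ -4 ≡ 27 (mod 31).

27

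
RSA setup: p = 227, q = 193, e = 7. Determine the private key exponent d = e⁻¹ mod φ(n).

φ(n) = (p−1)(q−1) = 226·192 = 43392.
Need d with 7·d ≡ 1 (mod 43392). Apply the extended Euclidean algorithm:
43392 = 6198×7 + 6
7 = 1×6 + 1
6 = 6×1 + 0
Back-substitute:
1 = 7 − 6
1 = −43392 + 6199·7
So 7·6199 ≡ 1 (mod 43392), hence d = 6199.

6199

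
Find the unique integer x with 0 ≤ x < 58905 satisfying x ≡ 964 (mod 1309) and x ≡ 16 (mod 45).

44161

Write x = 964 + 1309·k. Then 1309·k ≡ 16 − 964 ≡ 42 (mod 45).
Need 1309⁻¹ mod 45. Extended Euclid on (45, 4):
45 = 11·4 + 1
4 = 4·1 + 0
Back-substitute:
1 = 45 − 11·4
1309⁻¹ ≡ 34 (mod 45), so k ≡ 34·42 ≡ 33 (mod 45).
x = 964 + 1309·33 = 44161.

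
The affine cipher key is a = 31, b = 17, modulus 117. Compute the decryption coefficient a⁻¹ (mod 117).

Extended Euclidean algorithm:
117 = 3×31 + 24
31 = 1×24 + 7
24 = 3×7 + 3
7 = 2×3 + 1
3 = 3×1 + 0
The gcd is 1. Working backward:
1 = 7 − 2·3
1 = −2·24 + 7·7
1 = 7·31 − 9·24
1 = −9·117 + 34·31
So 31·34 ≡ 1 (mod 117).

34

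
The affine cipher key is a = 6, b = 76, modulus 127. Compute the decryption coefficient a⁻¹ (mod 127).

Run Euclid on (127, 6):
127 = 21*6 + 1
6 = 6*1 + 0
Since gcd(6, 127) = 1, back-substitute to write 1 as a combination:
1 = 127 − 21·6
Hence 6⁻¹ ≡ -21 ≡ 106 (mod 127).

106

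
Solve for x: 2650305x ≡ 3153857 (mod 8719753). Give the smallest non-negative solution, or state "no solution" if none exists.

1097876

First find gcd(2650305, 8719753):
8719753 = 3×2650305 + 768838
2650305 = 3×768838 + 343791
768838 = 2×343791 + 81256
343791 = 4×81256 + 18767
81256 = 4×18767 + 6188
18767 = 3×6188 + 203
6188 = 30×203 + 98
203 = 2×98 + 7
98 = 14×7 + 0
gcd = 7 and 7 | 3153857, so solutions exist. Divide through by 7: 378615x ≡ 450551 (mod 1245679).
Now find 378615⁻¹ mod 1245679:
1245679 = 3×378615 + 109834
378615 = 3×109834 + 49113
109834 = 2×49113 + 11608
49113 = 4×11608 + 2681
11608 = 4×2681 + 884
2681 = 3×884 + 29
884 = 30×29 + 14
29 = 2×14 + 1
14 = 14×1 + 0
Back-substitute:
1 = 29 − 2·14
1 = −2·884 + 61·29
1 = 61·2681 − 185·884
1 = −185·11608 + 801·2681
1 = 801·49113 − 3389·11608
1 = −3389·109834 + 7579·49113
1 = 7579·378615 − 26126·109834
1 = −26126·1245679 + 85957·378615
So 378615⁻¹ ≡ 85957 (mod 1245679).
Then x ≡ 85957·450551 ≡ 1097876 (mod 1245679); the smallest non-negative solution is x = 1097876.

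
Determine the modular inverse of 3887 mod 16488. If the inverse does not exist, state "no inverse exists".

15839

Extended Euclidean algorithm:
16488 = 4×3887 + 940
3887 = 4×940 + 127
940 = 7×127 + 51
127 = 2×51 + 25
51 = 2×25 + 1
25 = 25×1 + 0
Since gcd(3887, 16488) = 1, back-substitute to write 1 as a combination:
1 = 51 − 2·25
1 = −2·127 + 5·51
1 = 5·940 − 37·127
1 = −37·3887 + 153·940
1 = 153·16488 − 649·3887
Thus 3887·(-649) ≡ 1 (mod 16488); reducing, -649 mod 16488 = 15839.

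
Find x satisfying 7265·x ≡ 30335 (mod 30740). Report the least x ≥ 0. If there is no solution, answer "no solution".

First find gcd(7265, 30740):
30740 = 4×7265 + 1680
7265 = 4×1680 + 545
1680 = 3×545 + 45
545 = 12×45 + 5
45 = 9×5 + 0
gcd = 5 and 5 | 30335, so solutions exist. Divide through by 5: 1453x ≡ 6067 (mod 6148).
Now find 1453⁻¹ mod 6148:
6148 = 4·1453 + 336
1453 = 4·336 + 109
336 = 3·109 + 9
109 = 12·9 + 1
9 = 9·1 + 0
Back-substitute:
1 = 109 − 12·9
1 = −12·336 + 37·109
1 = 37·1453 − 160·336
1 = −160·6148 + 677·1453
So 1453⁻¹ ≡ 677 (mod 6148).
Then x ≡ 677·6067 ≡ 495 (mod 6148); the smallest non-negative solution is x = 495.

495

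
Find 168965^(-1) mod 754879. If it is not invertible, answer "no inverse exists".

Apply the Euclidean algorithm to 754879 and 168965:
754879 = 4*168965 + 79019
168965 = 2*79019 + 10927
79019 = 7*10927 + 2530
10927 = 4*2530 + 807
2530 = 3*807 + 109
807 = 7*109 + 44
109 = 2*44 + 21
44 = 2*21 + 2
21 = 10*2 + 1
2 = 2*1 + 0
Since gcd(168965, 754879) = 1, back-substitute to write 1 as a combination:
1 = 21 − 10·2
1 = −10·44 + 21·21
1 = 21·109 − 52·44
1 = −52·807 + 385·109
1 = 385·2530 − 1207·807
1 = −1207·10927 + 5213·2530
1 = 5213·79019 − 37698·10927
1 = −37698·168965 + 80609·79019
1 = 80609·754879 − 360134·168965
Hence 168965⁻¹ ≡ -360134 ≡ 394745 (mod 754879).

394745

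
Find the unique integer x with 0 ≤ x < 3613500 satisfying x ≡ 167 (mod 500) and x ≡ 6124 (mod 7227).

71167

Write x = 167 + 500·k. Then 500·k ≡ 6124 − 167 ≡ 5957 (mod 7227).
Need 500⁻¹ mod 7227. Extended Euclid on (7227, 500):
7227 = 14×500 + 227
500 = 2×227 + 46
227 = 4×46 + 43
46 = 1×43 + 3
43 = 14×3 + 1
3 = 3×1 + 0
Back-substitute:
1 = 43 − 14·3
1 = −14·46 + 15·43
1 = 15·227 − 74·46
1 = −74·500 + 163·227
1 = 163·7227 − 2356·500
500⁻¹ ≡ 4871 (mod 7227), so k ≡ 4871·5957 ≡ 142 (mod 7227).
x = 167 + 500·142 = 71167.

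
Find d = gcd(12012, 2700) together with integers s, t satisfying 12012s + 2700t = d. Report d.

12

Apply Euclid's algorithm to 12012 and 2700:
12012 = 4·2700 + 1212
2700 = 2·1212 + 276
1212 = 4·276 + 108
276 = 2·108 + 60
108 = 1·60 + 48
60 = 1·48 + 12
48 = 4·12 + 0
gcd(12012, 2700) = 12.
Express as a combination:
12 = 60 − 48
12 = −108 + 2·60
12 = 2·276 − 5·108
12 = −5·1212 + 22·276
12 = 22·2700 − 49·1212
12 = −49·12012 + 218·2700
So 12 = (-49)·12012 + (218)·2700.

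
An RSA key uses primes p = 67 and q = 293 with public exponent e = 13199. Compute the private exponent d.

15575

φ(n) = (p−1)(q−1) = 66·292 = 19272.
Need d with 13199·d ≡ 1 (mod 19272). Apply the extended Euclidean algorithm:
19272 = 1×13199 + 6073
13199 = 2×6073 + 1053
6073 = 5×1053 + 808
1053 = 1×808 + 245
808 = 3×245 + 73
245 = 3×73 + 26
73 = 2×26 + 21
26 = 1×21 + 5
21 = 4×5 + 1
5 = 5×1 + 0
Back-substitute:
1 = 21 − 4·5
1 = −4·26 + 5·21
1 = 5·73 − 14·26
1 = −14·245 + 47·73
1 = 47·808 − 155·245
1 = −155·1053 + 202·808
1 = 202·6073 − 1165·1053
1 = −1165·13199 + 2532·6073
1 = 2532·19272 − 3697·13199
So 13199·(-3697) ≡ 1 (mod 19272), hence d ≡ -3697 ≡ 15575 (mod 19272).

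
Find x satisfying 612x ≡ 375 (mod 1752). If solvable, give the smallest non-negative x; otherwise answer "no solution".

gcd(612, 1752):
1752 = 2·612 + 528
612 = 1·528 + 84
528 = 6·84 + 24
84 = 3·24 + 12
24 = 2·12 + 0
gcd = 12, but 12 ∤ 375, so the congruence has no solution.

no solution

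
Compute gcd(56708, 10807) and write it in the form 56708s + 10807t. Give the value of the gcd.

Apply Euclid's algorithm to 56708 and 10807:
56708 = 5×10807 + 2673
10807 = 4×2673 + 115
2673 = 23×115 + 28
115 = 4×28 + 3
28 = 9×3 + 1
3 = 3×1 + 0
gcd(56708, 10807) = 1.
Working backward:
1 = 28 − 9·3
1 = −9·115 + 37·28
1 = 37·2673 − 860·115
1 = −860·10807 + 3477·2673
1 = 3477·56708 − 18245·10807
So 1 = (3477)·56708 + (-18245)·10807.

1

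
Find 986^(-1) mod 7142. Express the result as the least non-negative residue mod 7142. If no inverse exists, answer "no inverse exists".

no inverse exists

Compute gcd(986, 7142):
7142 = 7×986 + 240
986 = 4×240 + 26
240 = 9×26 + 6
26 = 4×6 + 2
6 = 3×2 + 0
gcd(986, 7142) = 2 ≠ 1, so 986 has no multiplicative inverse modulo 7142.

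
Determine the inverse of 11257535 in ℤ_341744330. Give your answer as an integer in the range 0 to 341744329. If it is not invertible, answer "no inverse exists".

no inverse exists

Euclidean algorithm on 341744330, 11257535:
341744330 = 30*11257535 + 4018280
11257535 = 2*4018280 + 3220975
4018280 = 1*3220975 + 797305
3220975 = 4*797305 + 31755
797305 = 25*31755 + 3430
31755 = 9*3430 + 885
3430 = 3*885 + 775
885 = 1*775 + 110
775 = 7*110 + 5
110 = 22*5 + 0
gcd(11257535, 341744330) = 5 ≠ 1, so 11257535 has no multiplicative inverse modulo 341744330.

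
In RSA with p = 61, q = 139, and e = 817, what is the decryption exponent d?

7753

φ(n) = (p−1)(q−1) = 60·138 = 8280.
Need d with 817·d ≡ 1 (mod 8280). Apply the extended Euclidean algorithm:
8280 = 10×817 + 110
817 = 7×110 + 47
110 = 2×47 + 16
47 = 2×16 + 15
16 = 1×15 + 1
15 = 15×1 + 0
Back-substitute:
1 = 16 − 15
1 = −47 + 3·16
1 = 3·110 − 7·47
1 = −7·817 + 52·110
1 = 52·8280 − 527·817
So 817·(-527) ≡ 1 (mod 8280), hence d ≡ -527 ≡ 7753 (mod 8280).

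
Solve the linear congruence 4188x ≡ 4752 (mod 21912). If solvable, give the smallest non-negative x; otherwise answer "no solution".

990

First find gcd(4188, 21912):
21912 = 5·4188 + 972
4188 = 4·972 + 300
972 = 3·300 + 72
300 = 4·72 + 12
72 = 6·12 + 0
gcd = 12 and 12 | 4752, so solutions exist. Divide through by 12: 349x ≡ 396 (mod 1826).
Now find 349⁻¹ mod 1826:
1826 = 5*349 + 81
349 = 4*81 + 25
81 = 3*25 + 6
25 = 4*6 + 1
6 = 6*1 + 0
Back-substitute:
1 = 25 − 4·6
1 = −4·81 + 13·25
1 = 13·349 − 56·81
1 = −56·1826 + 293·349
So 349⁻¹ ≡ 293 (mod 1826).
Then x ≡ 293·396 ≡ 990 (mod 1826); the smallest non-negative solution is x = 990.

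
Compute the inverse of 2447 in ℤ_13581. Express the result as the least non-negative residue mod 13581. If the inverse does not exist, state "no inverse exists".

gcd(13581, 2447) by repeated division:
13581 = 5*2447 + 1346
2447 = 1*1346 + 1101
1346 = 1*1101 + 245
1101 = 4*245 + 121
245 = 2*121 + 3
121 = 40*3 + 1
3 = 3*1 + 0
The gcd is 1. Working backward:
1 = 121 − 40·3
1 = −40·245 + 81·121
1 = 81·1101 − 364·245
1 = −364·1346 + 445·1101
1 = 445·2447 − 809·1346
1 = −809·13581 + 4490·2447
So 2447·4490 ≡ 1 (mod 13581).

4490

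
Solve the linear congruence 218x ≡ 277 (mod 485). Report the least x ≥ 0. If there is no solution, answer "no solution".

First find gcd(218, 485):
485 = 2*218 + 49
218 = 4*49 + 22
49 = 2*22 + 5
22 = 4*5 + 2
5 = 2*2 + 1
2 = 2*1 + 0
gcd = 1, so a unique solution mod 485 exists.
Back-substitute for the Bézout coefficients:
1 = 5 − 2·2
1 = −2·22 + 9·5
1 = 9·49 − 20·22
1 = −20·218 + 89·49
1 = 89·485 − 198·218
So 218·(-198) ≡ 1 (mod 485), giving 218⁻¹ ≡ 287.
x ≡ 218⁻¹·277 ≡ 287·277 ≡ 444 (mod 485).

444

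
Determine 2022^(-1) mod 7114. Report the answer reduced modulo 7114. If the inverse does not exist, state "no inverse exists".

no inverse exists

Compute gcd(2022, 7114):
7114 = 3*2022 + 1048
2022 = 1*1048 + 974
1048 = 1*974 + 74
974 = 13*74 + 12
74 = 6*12 + 2
12 = 6*2 + 0
The gcd is 2, not 1, hence no inverse exists.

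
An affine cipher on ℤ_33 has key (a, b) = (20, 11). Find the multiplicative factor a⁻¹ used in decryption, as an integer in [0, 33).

Apply the Euclidean algorithm to 33 and 20:
33 = 1×20 + 13
20 = 1×13 + 7
13 = 1×7 + 6
7 = 1×6 + 1
6 = 6×1 + 0
gcd = 1, so the inverse exists. Back-substitute:
1 = 7 − 6
1 = −13 + 2·7
1 = 2·20 − 3·13
1 = −3·33 + 5·20
So 20·5 ≡ 1 (mod 33).

5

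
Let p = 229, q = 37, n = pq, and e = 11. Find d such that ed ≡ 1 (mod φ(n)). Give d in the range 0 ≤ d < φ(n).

φ(n) = (p−1)(q−1) = 228·36 = 8208.
Need d with 11·d ≡ 1 (mod 8208). Apply the extended Euclidean algorithm:
8208 = 746*11 + 2
11 = 5*2 + 1
2 = 2*1 + 0
Back-substitute:
1 = 11 − 5·2
1 = −5·8208 + 3731·11
So 11·3731 ≡ 1 (mod 8208), hence d = 3731.

3731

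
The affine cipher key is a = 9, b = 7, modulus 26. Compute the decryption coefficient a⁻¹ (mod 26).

3

Run Euclid on (26, 9):
26 = 2×9 + 8
9 = 1×8 + 1
8 = 8×1 + 0
gcd = 1, so the inverse exists. Back-substitute:
1 = 9 − 8
1 = −26 + 3·9
So 9·3 ≡ 1 (mod 26).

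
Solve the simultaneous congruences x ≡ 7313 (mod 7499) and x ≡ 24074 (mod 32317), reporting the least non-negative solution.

Write x = 7313 + 7499·k. Then 7499·k ≡ 24074 − 7313 ≡ 16761 (mod 32317).
Need 7499⁻¹ mod 32317. Extended Euclid on (32317, 7499):
32317 = 4·7499 + 2321
7499 = 3·2321 + 536
2321 = 4·536 + 177
536 = 3·177 + 5
177 = 35·5 + 2
5 = 2·2 + 1
2 = 2·1 + 0
Back-substitute:
1 = 5 − 2·2
1 = −2·177 + 71·5
1 = 71·536 − 215·177
1 = −215·2321 + 931·536
1 = 931·7499 − 3008·2321
1 = −3008·32317 + 12963·7499
7499⁻¹ ≡ 12963 (mod 32317), so k ≡ 12963·16761 ≡ 5652 (mod 32317).
x = 7313 + 7499·5652 = 42391661.

42391661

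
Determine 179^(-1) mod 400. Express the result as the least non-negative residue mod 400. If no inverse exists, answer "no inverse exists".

Apply the Euclidean algorithm to 400 and 179:
400 = 2*179 + 42
179 = 4*42 + 11
42 = 3*11 + 9
11 = 1*9 + 2
9 = 4*2 + 1
2 = 2*1 + 0
gcd = 1, so the inverse exists. Back-substitute:
1 = 9 − 4·2
1 = −4·11 + 5·9
1 = 5·42 − 19·11
1 = −19·179 + 81·42
1 = 81·400 − 181·179
Thus 179·(-181) ≡ 1 (mod 400); reducing, -181 mod 400 = 219.

219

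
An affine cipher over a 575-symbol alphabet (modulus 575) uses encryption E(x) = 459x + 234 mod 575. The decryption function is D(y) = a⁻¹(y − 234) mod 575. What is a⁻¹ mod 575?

gcd(575, 459) by repeated division:
575 = 1*459 + 116
459 = 3*116 + 111
116 = 1*111 + 5
111 = 22*5 + 1
5 = 5*1 + 0
The gcd is 1. Working backward:
1 = 111 − 22·5
1 = −22·116 + 23·111
1 = 23·459 − 91·116
1 = −91·575 + 114·459
So 459·114 ≡ 1 (mod 575).

114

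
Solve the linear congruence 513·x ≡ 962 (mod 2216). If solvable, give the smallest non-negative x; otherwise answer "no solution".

490

First find gcd(513, 2216):
2216 = 4*513 + 164
513 = 3*164 + 21
164 = 7*21 + 17
21 = 1*17 + 4
17 = 4*4 + 1
4 = 4*1 + 0
gcd = 1, so a unique solution mod 2216 exists.
Back-substitute for the Bézout coefficients:
1 = 17 − 4·4
1 = −4·21 + 5·17
1 = 5·164 − 39·21
1 = −39·513 + 122·164
1 = 122·2216 − 527·513
So 513·(-527) ≡ 1 (mod 2216), giving 513⁻¹ ≡ 1689.
x ≡ 513⁻¹·962 ≡ 1689·962 ≡ 490 (mod 2216).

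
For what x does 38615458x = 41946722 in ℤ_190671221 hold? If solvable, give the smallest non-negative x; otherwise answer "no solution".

First find gcd(38615458, 190671221):
190671221 = 4·38615458 + 36209389
38615458 = 1·36209389 + 2406069
36209389 = 15·2406069 + 118354
2406069 = 20·118354 + 38989
118354 = 3·38989 + 1387
38989 = 28·1387 + 153
1387 = 9·153 + 10
153 = 15·10 + 3
10 = 3·3 + 1
3 = 3·1 + 0
gcd = 1, so a unique solution mod 190671221 exists.
Back-substitute for the Bézout coefficients:
1 = 10 − 3·3
1 = −3·153 + 46·10
1 = 46·1387 − 417·153
1 = −417·38989 + 11722·1387
1 = 11722·118354 − 35583·38989
1 = −35583·2406069 + 723382·118354
1 = 723382·36209389 − 10886313·2406069
1 = −10886313·38615458 + 11609695·36209389
1 = 11609695·190671221 − 57325093·38615458
So 38615458·(-57325093) ≡ 1 (mod 190671221), giving 38615458⁻¹ ≡ 133346128.
x ≡ 38615458⁻¹·41946722 ≡ 133346128·41946722 ≡ 26744010 (mod 190671221).

26744010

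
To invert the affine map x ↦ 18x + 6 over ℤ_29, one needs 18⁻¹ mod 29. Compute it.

21

Apply the Euclidean algorithm to 29 and 18:
29 = 1*18 + 11
18 = 1*11 + 7
11 = 1*7 + 4
7 = 1*4 + 3
4 = 1*3 + 1
3 = 3*1 + 0
Since gcd(18, 29) = 1, back-substitute to write 1 as a combination:
1 = 4 − 3
1 = −7 + 2·4
1 = 2·11 − 3·7
1 = −3·18 + 5·11
1 = 5·29 − 8·18
So 18·(-8) ≡ 1 (mod 29), and -8 ≡ 21 (mod 29).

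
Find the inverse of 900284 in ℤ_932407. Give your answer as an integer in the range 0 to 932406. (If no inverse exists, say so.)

Euclidean algorithm on 932407, 900284:
932407 = 1·900284 + 32123
900284 = 28·32123 + 840
32123 = 38·840 + 203
840 = 4·203 + 28
203 = 7·28 + 7
28 = 4·7 + 0
The gcd is 7, not 1, hence no inverse exists.

no inverse exists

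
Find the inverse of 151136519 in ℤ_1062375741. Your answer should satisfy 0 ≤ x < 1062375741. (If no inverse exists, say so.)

Run Euclid on (1062375741, 151136519):
1062375741 = 7*151136519 + 4420108
151136519 = 34*4420108 + 852847
4420108 = 5*852847 + 155873
852847 = 5*155873 + 73482
155873 = 2*73482 + 8909
73482 = 8*8909 + 2210
8909 = 4*2210 + 69
2210 = 32*69 + 2
69 = 34*2 + 1
2 = 2*1 + 0
The gcd is 1. Working backward:
1 = 69 − 34·2
1 = −34·2210 + 1089·69
1 = 1089·8909 − 4390·2210
1 = −4390·73482 + 36209·8909
1 = 36209·155873 − 76808·73482
1 = −76808·852847 + 420249·155873
1 = 420249·4420108 − 2178053·852847
1 = −2178053·151136519 + 74474051·4420108
1 = 74474051·1062375741 − 523496410·151136519
So 151136519·(-523496410) ≡ 1 (mod 1062375741), and -523496410 ≡ 538879331 (mod 1062375741).

538879331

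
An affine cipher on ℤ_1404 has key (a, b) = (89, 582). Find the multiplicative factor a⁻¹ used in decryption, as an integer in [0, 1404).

Extended Euclidean algorithm:
1404 = 15·89 + 69
89 = 1·69 + 20
69 = 3·20 + 9
20 = 2·9 + 2
9 = 4·2 + 1
2 = 2·1 + 0
gcd = 1, so the inverse exists. Back-substitute:
1 = 9 − 4·2
1 = −4·20 + 9·9
1 = 9·69 − 31·20
1 = −31·89 + 40·69
1 = 40·1404 − 631·89
Thus 89·(-631) ≡ 1 (mod 1404); reducing, -631 mod 1404 = 773.

773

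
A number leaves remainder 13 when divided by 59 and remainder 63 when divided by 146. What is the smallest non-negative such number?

Write x = 13 + 59·k. Then 59·k ≡ 63 − 13 ≡ 50 (mod 146).
Need 59⁻¹ mod 146. Extended Euclid on (146, 59):
146 = 2×59 + 28
59 = 2×28 + 3
28 = 9×3 + 1
3 = 3×1 + 0
Back-substitute:
1 = 28 − 9·3
1 = −9·59 + 19·28
1 = 19·146 − 47·59
59⁻¹ ≡ 99 (mod 146), so k ≡ 99·50 ≡ 132 (mod 146).
x = 13 + 59·132 = 7801.

7801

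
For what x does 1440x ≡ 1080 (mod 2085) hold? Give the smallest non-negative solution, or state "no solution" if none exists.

First find gcd(1440, 2085):
2085 = 1*1440 + 645
1440 = 2*645 + 150
645 = 4*150 + 45
150 = 3*45 + 15
45 = 3*15 + 0
gcd = 15 and 15 | 1080, so solutions exist. Divide through by 15: 96x ≡ 72 (mod 139).
Now find 96⁻¹ mod 139:
139 = 1·96 + 43
96 = 2·43 + 10
43 = 4·10 + 3
10 = 3·3 + 1
3 = 3·1 + 0
Back-substitute:
1 = 10 − 3·3
1 = −3·43 + 13·10
1 = 13·96 − 29·43
1 = −29·139 + 42·96
So 96⁻¹ ≡ 42 (mod 139).
Then x ≡ 42·72 ≡ 105 (mod 139); the smallest non-negative solution is x = 105.

105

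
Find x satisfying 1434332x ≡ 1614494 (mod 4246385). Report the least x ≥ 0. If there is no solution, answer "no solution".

First find gcd(1434332, 4246385):
4246385 = 2×1434332 + 1377721
1434332 = 1×1377721 + 56611
1377721 = 24×56611 + 19057
56611 = 2×19057 + 18497
19057 = 1×18497 + 560
18497 = 33×560 + 17
560 = 32×17 + 16
17 = 1×16 + 1
16 = 16×1 + 0
gcd = 1, so a unique solution mod 4246385 exists.
Back-substitute for the Bézout coefficients:
1 = 17 − 16
1 = −560 + 33·17
1 = 33·18497 − 1090·560
1 = −1090·19057 + 1123·18497
1 = 1123·56611 − 3336·19057
1 = −3336·1377721 + 81187·56611
1 = 81187·1434332 − 84523·1377721
1 = −84523·4246385 + 250233·1434332
So 1434332·(250233) ≡ 1 (mod 4246385), giving 1434332⁻¹ ≡ 250233.
x ≡ 1434332⁻¹·1614494 ≡ 250233·1614494 ≡ 2854587 (mod 4246385).

2854587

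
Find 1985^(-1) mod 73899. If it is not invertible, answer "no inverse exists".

Apply the Euclidean algorithm to 73899 and 1985:
73899 = 37×1985 + 454
1985 = 4×454 + 169
454 = 2×169 + 116
169 = 1×116 + 53
116 = 2×53 + 10
53 = 5×10 + 3
10 = 3×3 + 1
3 = 3×1 + 0
Since gcd(1985, 73899) = 1, back-substitute to write 1 as a combination:
1 = 10 − 3·3
1 = −3·53 + 16·10
1 = 16·116 − 35·53
1 = −35·169 + 51·116
1 = 51·454 − 137·169
1 = −137·1985 + 599·454
1 = 599·73899 − 22300·1985
Thus 1985·(-22300) ≡ 1 (mod 73899); reducing, -22300 mod 73899 = 51599.

51599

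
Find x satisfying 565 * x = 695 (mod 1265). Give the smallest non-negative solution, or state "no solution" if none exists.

First find gcd(565, 1265):
1265 = 2·565 + 135
565 = 4·135 + 25
135 = 5·25 + 10
25 = 2·10 + 5
10 = 2·5 + 0
gcd = 5 and 5 | 695, so solutions exist. Divide through by 5: 113x ≡ 139 (mod 253).
Now find 113⁻¹ mod 253:
253 = 2×113 + 27
113 = 4×27 + 5
27 = 5×5 + 2
5 = 2×2 + 1
2 = 2×1 + 0
Back-substitute:
1 = 5 − 2·2
1 = −2·27 + 11·5
1 = 11·113 − 46·27
1 = −46·253 + 103·113
So 113⁻¹ ≡ 103 (mod 253).
Then x ≡ 103·139 ≡ 149 (mod 253); the smallest non-negative solution is x = 149.

149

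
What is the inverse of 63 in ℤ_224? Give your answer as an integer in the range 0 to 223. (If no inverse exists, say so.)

no inverse exists

Euclidean algorithm on 224, 63:
224 = 3·63 + 35
63 = 1·35 + 28
35 = 1·28 + 7
28 = 4·7 + 0
The gcd is 7, not 1, hence no inverse exists.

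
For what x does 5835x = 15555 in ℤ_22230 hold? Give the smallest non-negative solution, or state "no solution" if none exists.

757

First find gcd(5835, 22230):
22230 = 3×5835 + 4725
5835 = 1×4725 + 1110
4725 = 4×1110 + 285
1110 = 3×285 + 255
285 = 1×255 + 30
255 = 8×30 + 15
30 = 2×15 + 0
gcd = 15 and 15 | 15555, so solutions exist. Divide through by 15: 389x ≡ 1037 (mod 1482).
Now find 389⁻¹ mod 1482:
1482 = 3×389 + 315
389 = 1×315 + 74
315 = 4×74 + 19
74 = 3×19 + 17
19 = 1×17 + 2
17 = 8×2 + 1
2 = 2×1 + 0
Back-substitute:
1 = 17 − 8·2
1 = −8·19 + 9·17
1 = 9·74 − 35·19
1 = −35·315 + 149·74
1 = 149·389 − 184·315
1 = −184·1482 + 701·389
So 389⁻¹ ≡ 701 (mod 1482).
Then x ≡ 701·1037 ≡ 757 (mod 1482); the smallest non-negative solution is x = 757.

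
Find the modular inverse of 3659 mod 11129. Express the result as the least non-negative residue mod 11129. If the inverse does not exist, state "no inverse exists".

Apply the Euclidean algorithm to 11129 and 3659:
11129 = 3·3659 + 152
3659 = 24·152 + 11
152 = 13·11 + 9
11 = 1·9 + 2
9 = 4·2 + 1
2 = 2·1 + 0
Since gcd(3659, 11129) = 1, back-substitute to write 1 as a combination:
1 = 9 − 4·2
1 = −4·11 + 5·9
1 = 5·152 − 69·11
1 = −69·3659 + 1661·152
1 = 1661·11129 − 5052·3659
Thus 3659·(-5052) ≡ 1 (mod 11129); reducing, -5052 mod 11129 = 6077.

6077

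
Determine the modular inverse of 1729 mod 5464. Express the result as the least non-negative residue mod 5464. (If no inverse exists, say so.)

Apply the Euclidean algorithm to 5464 and 1729:
5464 = 3·1729 + 277
1729 = 6·277 + 67
277 = 4·67 + 9
67 = 7·9 + 4
9 = 2·4 + 1
4 = 4·1 + 0
Since gcd(1729, 5464) = 1, back-substitute to write 1 as a combination:
1 = 9 − 2·4
1 = −2·67 + 15·9
1 = 15·277 − 62·67
1 = −62·1729 + 387·277
1 = 387·5464 − 1223·1729
Thus 1729·(-1223) ≡ 1 (mod 5464); reducing, -1223 mod 5464 = 4241.

4241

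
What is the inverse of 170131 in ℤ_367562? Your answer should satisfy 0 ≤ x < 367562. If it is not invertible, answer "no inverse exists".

Euclidean algorithm on 367562, 170131:
367562 = 2*170131 + 27300
170131 = 6*27300 + 6331
27300 = 4*6331 + 1976
6331 = 3*1976 + 403
1976 = 4*403 + 364
403 = 1*364 + 39
364 = 9*39 + 13
39 = 3*13 + 0
Since gcd = 13 > 1, 170131 is not a unit mod 367562.

no inverse exists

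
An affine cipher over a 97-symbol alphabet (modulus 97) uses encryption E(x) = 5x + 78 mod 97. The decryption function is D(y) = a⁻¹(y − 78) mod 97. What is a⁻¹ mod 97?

39

Extended Euclidean algorithm:
97 = 19×5 + 2
5 = 2×2 + 1
2 = 2×1 + 0
The gcd is 1. Working backward:
1 = 5 − 2·2
1 = −2·97 + 39·5
So 5·39 ≡ 1 (mod 97).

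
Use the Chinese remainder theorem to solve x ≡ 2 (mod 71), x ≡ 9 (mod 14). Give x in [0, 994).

Write x = 2 + 71·k. Then 71·k ≡ 9 − 2 ≡ 7 (mod 14).
Need 71⁻¹ mod 14. Extended Euclid on (14, 1):
14 = 14×1 + 0
71⁻¹ ≡ 1 (mod 14), so k ≡ 1·7 ≡ 7 (mod 14).
x = 2 + 71·7 = 499.

499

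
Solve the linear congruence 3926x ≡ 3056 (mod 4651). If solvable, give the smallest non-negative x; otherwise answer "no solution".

3723

First find gcd(3926, 4651):
4651 = 1×3926 + 725
3926 = 5×725 + 301
725 = 2×301 + 123
301 = 2×123 + 55
123 = 2×55 + 13
55 = 4×13 + 3
13 = 4×3 + 1
3 = 3×1 + 0
gcd = 1, so a unique solution mod 4651 exists.
Back-substitute for the Bézout coefficients:
1 = 13 − 4·3
1 = −4·55 + 17·13
1 = 17·123 − 38·55
1 = −38·301 + 93·123
1 = 93·725 − 224·301
1 = −224·3926 + 1213·725
1 = 1213·4651 − 1437·3926
So 3926·(-1437) ≡ 1 (mod 4651), giving 3926⁻¹ ≡ 3214.
x ≡ 3926⁻¹·3056 ≡ 3214·3056 ≡ 3723 (mod 4651).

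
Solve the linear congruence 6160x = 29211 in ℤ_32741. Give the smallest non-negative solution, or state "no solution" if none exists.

12171

First find gcd(6160, 32741):
32741 = 5×6160 + 1941
6160 = 3×1941 + 337
1941 = 5×337 + 256
337 = 1×256 + 81
256 = 3×81 + 13
81 = 6×13 + 3
13 = 4×3 + 1
3 = 3×1 + 0
gcd = 1, so a unique solution mod 32741 exists.
Back-substitute for the Bézout coefficients:
1 = 13 − 4·3
1 = −4·81 + 25·13
1 = 25·256 − 79·81
1 = −79·337 + 104·256
1 = 104·1941 − 599·337
1 = −599·6160 + 1901·1941
1 = 1901·32741 − 10104·6160
So 6160·(-10104) ≡ 1 (mod 32741), giving 6160⁻¹ ≡ 22637.
x ≡ 6160⁻¹·29211 ≡ 22637·29211 ≡ 12171 (mod 32741).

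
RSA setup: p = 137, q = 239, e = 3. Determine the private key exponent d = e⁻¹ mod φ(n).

21579

φ(n) = (p−1)(q−1) = 136·238 = 32368.
Need d with 3·d ≡ 1 (mod 32368). Apply the extended Euclidean algorithm:
32368 = 10789·3 + 1
3 = 3·1 + 0
Back-substitute:
1 = 32368 − 10789·3
So 3·(-10789) ≡ 1 (mod 32368), hence d ≡ -10789 ≡ 21579 (mod 32368).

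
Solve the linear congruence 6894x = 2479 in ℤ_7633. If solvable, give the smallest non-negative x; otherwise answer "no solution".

2238

First find gcd(6894, 7633):
7633 = 1·6894 + 739
6894 = 9·739 + 243
739 = 3·243 + 10
243 = 24·10 + 3
10 = 3·3 + 1
3 = 3·1 + 0
gcd = 1, so a unique solution mod 7633 exists.
Back-substitute for the Bézout coefficients:
1 = 10 − 3·3
1 = −3·243 + 73·10
1 = 73·739 − 222·243
1 = −222·6894 + 2071·739
1 = 2071·7633 − 2293·6894
So 6894·(-2293) ≡ 1 (mod 7633), giving 6894⁻¹ ≡ 5340.
x ≡ 6894⁻¹·2479 ≡ 5340·2479 ≡ 2238 (mod 7633).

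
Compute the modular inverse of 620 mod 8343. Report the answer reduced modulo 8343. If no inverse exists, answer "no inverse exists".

4481

gcd(8343, 620) by repeated division:
8343 = 13*620 + 283
620 = 2*283 + 54
283 = 5*54 + 13
54 = 4*13 + 2
13 = 6*2 + 1
2 = 2*1 + 0
gcd = 1, so the inverse exists. Back-substitute:
1 = 13 − 6·2
1 = −6·54 + 25·13
1 = 25·283 − 131·54
1 = −131·620 + 287·283
1 = 287·8343 − 3862·620
So 620·(-3862) ≡ 1 (mod 8343), and -3862 ≡ 4481 (mod 8343).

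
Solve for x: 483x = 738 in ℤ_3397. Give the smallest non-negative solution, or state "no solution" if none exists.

951

First find gcd(483, 3397):
3397 = 7*483 + 16
483 = 30*16 + 3
16 = 5*3 + 1
3 = 3*1 + 0
gcd = 1, so a unique solution mod 3397 exists.
Back-substitute for the Bézout coefficients:
1 = 16 − 5·3
1 = −5·483 + 151·16
1 = 151·3397 − 1062·483
So 483·(-1062) ≡ 1 (mod 3397), giving 483⁻¹ ≡ 2335.
x ≡ 483⁻¹·738 ≡ 2335·738 ≡ 951 (mod 3397).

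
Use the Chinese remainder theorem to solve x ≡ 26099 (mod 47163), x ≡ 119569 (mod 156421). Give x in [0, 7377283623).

Write x = 26099 + 47163·k. Then 47163·k ≡ 119569 − 26099 ≡ 93470 (mod 156421).
Need 47163⁻¹ mod 156421. Extended Euclid on (156421, 47163):
156421 = 3*47163 + 14932
47163 = 3*14932 + 2367
14932 = 6*2367 + 730
2367 = 3*730 + 177
730 = 4*177 + 22
177 = 8*22 + 1
22 = 22*1 + 0
Back-substitute:
1 = 177 − 8·22
1 = −8·730 + 33·177
1 = 33·2367 − 107·730
1 = −107·14932 + 675·2367
1 = 675·47163 − 2132·14932
1 = −2132·156421 + 7071·47163
47163⁻¹ ≡ 7071 (mod 156421), so k ≡ 7071·93470 ≡ 47645 (mod 156421).
x = 26099 + 47163·47645 = 2247107234.

2247107234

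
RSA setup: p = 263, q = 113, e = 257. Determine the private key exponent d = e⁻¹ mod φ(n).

φ(n) = (p−1)(q−1) = 262·112 = 29344.
Need d with 257·d ≡ 1 (mod 29344). Apply the extended Euclidean algorithm:
29344 = 114×257 + 46
257 = 5×46 + 27
46 = 1×27 + 19
27 = 1×19 + 8
19 = 2×8 + 3
8 = 2×3 + 2
3 = 1×2 + 1
2 = 2×1 + 0
Back-substitute:
1 = 3 − 2
1 = −8 + 3·3
1 = 3·19 − 7·8
1 = −7·27 + 10·19
1 = 10·46 − 17·27
1 = −17·257 + 95·46
1 = 95·29344 − 10847·257
So 257·(-10847) ≡ 1 (mod 29344), hence d ≡ -10847 ≡ 18497 (mod 29344).

18497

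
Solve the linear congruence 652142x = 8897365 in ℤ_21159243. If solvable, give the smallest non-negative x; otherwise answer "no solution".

15384398

First find gcd(652142, 21159243):
21159243 = 32·652142 + 290699
652142 = 2·290699 + 70744
290699 = 4·70744 + 7723
70744 = 9·7723 + 1237
7723 = 6·1237 + 301
1237 = 4·301 + 33
301 = 9·33 + 4
33 = 8·4 + 1
4 = 4·1 + 0
gcd = 1, so a unique solution mod 21159243 exists.
Back-substitute for the Bézout coefficients:
1 = 33 − 8·4
1 = −8·301 + 73·33
1 = 73·1237 − 300·301
1 = −300·7723 + 1873·1237
1 = 1873·70744 − 17157·7723
1 = −17157·290699 + 70501·70744
1 = 70501·652142 − 158159·290699
1 = −158159·21159243 + 5131589·652142
So 652142·(5131589) ≡ 1 (mod 21159243), giving 652142⁻¹ ≡ 5131589.
x ≡ 652142⁻¹·8897365 ≡ 5131589·8897365 ≡ 15384398 (mod 21159243).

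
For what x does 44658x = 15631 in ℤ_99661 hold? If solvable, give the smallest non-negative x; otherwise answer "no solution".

First find gcd(44658, 99661):
99661 = 2×44658 + 10345
44658 = 4×10345 + 3278
10345 = 3×3278 + 511
3278 = 6×511 + 212
511 = 2×212 + 87
212 = 2×87 + 38
87 = 2×38 + 11
38 = 3×11 + 5
11 = 2×5 + 1
5 = 5×1 + 0
gcd = 1, so a unique solution mod 99661 exists.
Back-substitute for the Bézout coefficients:
1 = 11 − 2·5
1 = −2·38 + 7·11
1 = 7·87 − 16·38
1 = −16·212 + 39·87
1 = 39·511 − 94·212
1 = −94·3278 + 603·511
1 = 603·10345 − 1903·3278
1 = −1903·44658 + 8215·10345
1 = 8215·99661 − 18333·44658
So 44658·(-18333) ≡ 1 (mod 99661), giving 44658⁻¹ ≡ 81328.
x ≡ 44658⁻¹·15631 ≡ 81328·15631 ≡ 61913 (mod 99661).

61913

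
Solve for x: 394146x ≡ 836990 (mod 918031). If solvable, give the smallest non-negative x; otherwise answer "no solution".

First find gcd(394146, 918031):
918031 = 2*394146 + 129739
394146 = 3*129739 + 4929
129739 = 26*4929 + 1585
4929 = 3*1585 + 174
1585 = 9*174 + 19
174 = 9*19 + 3
19 = 6*3 + 1
3 = 3*1 + 0
gcd = 1, so a unique solution mod 918031 exists.
Back-substitute for the Bézout coefficients:
1 = 19 − 6·3
1 = −6·174 + 55·19
1 = 55·1585 − 501·174
1 = −501·4929 + 1558·1585
1 = 1558·129739 − 41009·4929
1 = −41009·394146 + 124585·129739
1 = 124585·918031 − 290179·394146
So 394146·(-290179) ≡ 1 (mod 918031), giving 394146⁻¹ ≡ 627852.
x ≡ 394146⁻¹·836990 ≡ 627852·836990 ≡ 114243 (mod 918031).

114243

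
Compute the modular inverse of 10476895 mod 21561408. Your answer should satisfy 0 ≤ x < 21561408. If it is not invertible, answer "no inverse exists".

no inverse exists

Compute gcd(10476895, 21561408):
21561408 = 2×10476895 + 607618
10476895 = 17×607618 + 147389
607618 = 4×147389 + 18062
147389 = 8×18062 + 2893
18062 = 6×2893 + 704
2893 = 4×704 + 77
704 = 9×77 + 11
77 = 7×11 + 0
gcd(10476895, 21561408) = 11 ≠ 1, so 10476895 has no multiplicative inverse modulo 21561408.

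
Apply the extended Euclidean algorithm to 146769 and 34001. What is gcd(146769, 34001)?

1

Euclidean algorithm:
146769 = 4*34001 + 10765
34001 = 3*10765 + 1706
10765 = 6*1706 + 529
1706 = 3*529 + 119
529 = 4*119 + 53
119 = 2*53 + 13
53 = 4*13 + 1
13 = 13*1 + 0
gcd(146769, 34001) = 1.
Express as a combination:
1 = 53 − 4·13
1 = −4·119 + 9·53
1 = 9·529 − 40·119
1 = −40·1706 + 129·529
1 = 129·10765 − 814·1706
1 = −814·34001 + 2571·10765
1 = 2571·146769 − 11098·34001
So 1 = (2571)·146769 + (-11098)·34001.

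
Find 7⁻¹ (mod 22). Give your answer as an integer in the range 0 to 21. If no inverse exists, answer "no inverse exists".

gcd(22, 7) by repeated division:
22 = 3×7 + 1
7 = 7×1 + 0
Since gcd(7, 22) = 1, back-substitute to write 1 as a combination:
1 = 22 − 3·7
Thus 7·(-3) ≡ 1 (mod 22); reducing, -3 mod 22 = 19.

19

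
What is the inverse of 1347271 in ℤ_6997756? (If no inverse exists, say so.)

6773743

Extended Euclidean algorithm:
6997756 = 5×1347271 + 261401
1347271 = 5×261401 + 40266
261401 = 6×40266 + 19805
40266 = 2×19805 + 656
19805 = 30×656 + 125
656 = 5×125 + 31
125 = 4×31 + 1
31 = 31×1 + 0
gcd = 1, so the inverse exists. Back-substitute:
1 = 125 − 4·31
1 = −4·656 + 21·125
1 = 21·19805 − 634·656
1 = −634·40266 + 1289·19805
1 = 1289·261401 − 8368·40266
1 = −8368·1347271 + 43129·261401
1 = 43129·6997756 − 224013·1347271
Thus 1347271·(-224013) ≡ 1 (mod 6997756); reducing, -224013 mod 6997756 = 6773743.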